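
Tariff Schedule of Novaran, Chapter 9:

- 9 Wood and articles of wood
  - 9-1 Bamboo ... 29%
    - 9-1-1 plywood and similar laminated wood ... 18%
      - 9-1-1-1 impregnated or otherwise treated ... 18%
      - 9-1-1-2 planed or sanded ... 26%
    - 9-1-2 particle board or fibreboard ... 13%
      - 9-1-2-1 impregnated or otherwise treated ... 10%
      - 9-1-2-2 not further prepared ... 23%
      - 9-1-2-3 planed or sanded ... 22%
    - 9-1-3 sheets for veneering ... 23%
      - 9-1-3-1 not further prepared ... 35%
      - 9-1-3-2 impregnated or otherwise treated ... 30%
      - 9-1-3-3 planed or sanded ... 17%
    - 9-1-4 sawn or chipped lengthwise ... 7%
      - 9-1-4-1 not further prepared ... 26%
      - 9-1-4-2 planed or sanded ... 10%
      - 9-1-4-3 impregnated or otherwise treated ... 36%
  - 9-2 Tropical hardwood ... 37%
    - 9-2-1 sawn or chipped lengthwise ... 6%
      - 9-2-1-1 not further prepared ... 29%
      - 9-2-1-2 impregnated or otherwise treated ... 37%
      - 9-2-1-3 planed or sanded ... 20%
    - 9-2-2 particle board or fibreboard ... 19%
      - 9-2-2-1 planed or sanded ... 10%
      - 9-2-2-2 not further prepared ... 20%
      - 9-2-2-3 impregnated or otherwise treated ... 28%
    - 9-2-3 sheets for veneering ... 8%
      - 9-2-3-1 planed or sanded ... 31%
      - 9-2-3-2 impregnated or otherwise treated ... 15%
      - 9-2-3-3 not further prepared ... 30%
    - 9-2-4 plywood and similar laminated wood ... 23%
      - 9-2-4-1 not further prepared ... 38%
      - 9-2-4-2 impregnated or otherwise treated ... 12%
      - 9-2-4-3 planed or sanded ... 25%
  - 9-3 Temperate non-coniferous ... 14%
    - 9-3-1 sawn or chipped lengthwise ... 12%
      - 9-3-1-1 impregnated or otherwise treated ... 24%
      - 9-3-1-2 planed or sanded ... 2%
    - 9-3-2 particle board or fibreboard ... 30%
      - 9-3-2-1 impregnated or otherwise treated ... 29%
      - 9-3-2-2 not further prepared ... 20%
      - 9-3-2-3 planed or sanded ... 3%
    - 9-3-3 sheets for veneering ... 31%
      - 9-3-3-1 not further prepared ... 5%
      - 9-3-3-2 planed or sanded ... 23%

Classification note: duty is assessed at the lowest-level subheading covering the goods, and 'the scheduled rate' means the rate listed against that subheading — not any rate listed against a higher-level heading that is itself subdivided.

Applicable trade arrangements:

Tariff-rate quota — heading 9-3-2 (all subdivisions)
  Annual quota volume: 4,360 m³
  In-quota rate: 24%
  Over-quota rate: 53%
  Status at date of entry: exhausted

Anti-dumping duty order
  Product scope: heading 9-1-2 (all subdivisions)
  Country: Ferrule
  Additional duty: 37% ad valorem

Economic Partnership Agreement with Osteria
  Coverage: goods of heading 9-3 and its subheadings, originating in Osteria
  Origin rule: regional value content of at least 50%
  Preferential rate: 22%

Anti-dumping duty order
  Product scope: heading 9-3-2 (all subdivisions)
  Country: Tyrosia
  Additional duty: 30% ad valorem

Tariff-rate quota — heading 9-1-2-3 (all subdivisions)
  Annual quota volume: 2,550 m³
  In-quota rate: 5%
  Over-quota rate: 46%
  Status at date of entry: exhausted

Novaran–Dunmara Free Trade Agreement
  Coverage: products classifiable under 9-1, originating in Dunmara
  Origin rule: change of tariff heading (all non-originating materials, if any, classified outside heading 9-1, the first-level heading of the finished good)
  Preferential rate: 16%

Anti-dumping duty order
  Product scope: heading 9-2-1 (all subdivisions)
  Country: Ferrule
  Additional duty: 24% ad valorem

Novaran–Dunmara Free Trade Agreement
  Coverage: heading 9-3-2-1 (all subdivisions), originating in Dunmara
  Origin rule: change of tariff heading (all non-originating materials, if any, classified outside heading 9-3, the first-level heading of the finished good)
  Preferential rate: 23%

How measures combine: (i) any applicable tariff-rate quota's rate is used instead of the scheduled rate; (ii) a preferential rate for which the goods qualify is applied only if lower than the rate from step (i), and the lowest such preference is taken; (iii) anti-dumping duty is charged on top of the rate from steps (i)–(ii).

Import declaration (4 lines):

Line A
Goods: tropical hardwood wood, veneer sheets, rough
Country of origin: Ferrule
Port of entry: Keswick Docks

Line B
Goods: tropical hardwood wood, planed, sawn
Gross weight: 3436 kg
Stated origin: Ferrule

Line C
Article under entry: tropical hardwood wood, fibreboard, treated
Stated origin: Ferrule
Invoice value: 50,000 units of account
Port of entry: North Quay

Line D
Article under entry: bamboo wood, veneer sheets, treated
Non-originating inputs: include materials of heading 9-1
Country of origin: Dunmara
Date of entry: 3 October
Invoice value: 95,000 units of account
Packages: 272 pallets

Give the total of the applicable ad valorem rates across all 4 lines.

Line A: tropical hardwood → 9-2; veneer sheets → 9-2-3; rough → 9-2-3-3. Scheduled 30%. No special measure applies. → 30%.
Line B: tropical hardwood → 9-2; sawn → 9-2-1; planed → 9-2-1-3. Scheduled 20%. anti-dumping (Ferrule, 9-2-1): +24%; total 20% + 24% = 44%. → 44%.
Line C: tropical hardwood → 9-2; fibreboard → 9-2-2; treated → 9-2-2-3. Scheduled 28%. No special measure applies. → 28%.
Line D: bamboo → 9-1; veneer sheets → 9-1-3; treated → 9-1-3-2. Scheduled 30%. Dunmara agreement on 9-1: CTH not met; Dunmara agreement on 9-3-2-1: 9-1-3-2 not covered. → 30%.
Sum: 30% + 44% + 28% + 30% = 132%.

132%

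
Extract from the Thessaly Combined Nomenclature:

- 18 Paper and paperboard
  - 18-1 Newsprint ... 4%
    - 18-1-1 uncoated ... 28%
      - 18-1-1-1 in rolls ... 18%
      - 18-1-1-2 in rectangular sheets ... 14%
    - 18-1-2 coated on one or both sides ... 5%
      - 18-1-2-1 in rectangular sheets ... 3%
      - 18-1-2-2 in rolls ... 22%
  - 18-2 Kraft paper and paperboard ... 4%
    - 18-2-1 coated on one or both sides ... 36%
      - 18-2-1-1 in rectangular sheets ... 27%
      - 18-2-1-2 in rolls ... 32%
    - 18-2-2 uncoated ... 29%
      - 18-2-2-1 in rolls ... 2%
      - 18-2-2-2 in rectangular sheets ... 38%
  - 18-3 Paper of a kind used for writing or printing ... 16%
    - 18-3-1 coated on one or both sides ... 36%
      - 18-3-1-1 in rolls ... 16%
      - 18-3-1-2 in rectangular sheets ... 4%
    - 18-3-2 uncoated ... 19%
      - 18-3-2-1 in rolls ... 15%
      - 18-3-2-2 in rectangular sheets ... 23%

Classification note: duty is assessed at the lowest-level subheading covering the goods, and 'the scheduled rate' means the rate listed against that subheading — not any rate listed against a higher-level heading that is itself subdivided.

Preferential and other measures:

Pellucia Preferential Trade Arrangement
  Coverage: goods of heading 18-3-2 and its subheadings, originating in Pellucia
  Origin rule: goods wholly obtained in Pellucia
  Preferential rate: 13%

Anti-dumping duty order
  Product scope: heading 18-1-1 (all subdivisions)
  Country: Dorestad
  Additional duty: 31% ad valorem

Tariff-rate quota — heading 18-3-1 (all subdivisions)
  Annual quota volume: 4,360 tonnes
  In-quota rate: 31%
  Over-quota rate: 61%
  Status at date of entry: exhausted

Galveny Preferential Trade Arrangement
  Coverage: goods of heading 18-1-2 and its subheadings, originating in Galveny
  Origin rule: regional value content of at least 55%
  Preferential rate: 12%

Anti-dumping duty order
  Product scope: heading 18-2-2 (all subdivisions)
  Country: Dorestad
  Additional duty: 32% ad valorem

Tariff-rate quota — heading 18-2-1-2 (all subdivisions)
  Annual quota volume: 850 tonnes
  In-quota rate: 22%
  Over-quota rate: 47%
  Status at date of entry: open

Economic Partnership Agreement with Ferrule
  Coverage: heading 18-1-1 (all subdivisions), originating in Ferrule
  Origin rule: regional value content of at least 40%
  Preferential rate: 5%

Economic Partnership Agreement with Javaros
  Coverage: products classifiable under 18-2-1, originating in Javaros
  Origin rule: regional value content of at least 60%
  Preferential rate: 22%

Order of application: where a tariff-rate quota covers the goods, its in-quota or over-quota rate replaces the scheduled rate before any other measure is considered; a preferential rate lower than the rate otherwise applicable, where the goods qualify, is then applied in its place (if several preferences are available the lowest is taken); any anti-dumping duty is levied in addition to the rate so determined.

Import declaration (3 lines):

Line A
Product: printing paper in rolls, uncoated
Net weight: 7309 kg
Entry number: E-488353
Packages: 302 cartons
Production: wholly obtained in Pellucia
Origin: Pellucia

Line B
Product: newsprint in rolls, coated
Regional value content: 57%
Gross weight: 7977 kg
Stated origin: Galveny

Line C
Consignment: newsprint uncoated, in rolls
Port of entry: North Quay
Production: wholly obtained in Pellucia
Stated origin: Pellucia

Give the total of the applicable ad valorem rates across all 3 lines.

43%

Line A: printing paper → 18-3; uncoated → 18-3-2; in rolls → 18-3-2-1. Scheduled 15%. Pellucia agreement on 18-3-2: wholly obtained → 13% available; preferential 13%. → 13%.
Line B: newsprint → 18-1; coated → 18-1-2; in rolls → 18-1-2-2. Scheduled 22%. Galveny agreement on 18-1-2: RVC ≥ 55% → 12% available; preferential 12%. → 12%.
Line C: newsprint → 18-1; uncoated → 18-1-1; in rolls → 18-1-1-1. Scheduled 18%. Pellucia agreement on 18-3-2: 18-1-1-1 not covered. → 18%.
Sum: 13% + 12% + 18% = 43%.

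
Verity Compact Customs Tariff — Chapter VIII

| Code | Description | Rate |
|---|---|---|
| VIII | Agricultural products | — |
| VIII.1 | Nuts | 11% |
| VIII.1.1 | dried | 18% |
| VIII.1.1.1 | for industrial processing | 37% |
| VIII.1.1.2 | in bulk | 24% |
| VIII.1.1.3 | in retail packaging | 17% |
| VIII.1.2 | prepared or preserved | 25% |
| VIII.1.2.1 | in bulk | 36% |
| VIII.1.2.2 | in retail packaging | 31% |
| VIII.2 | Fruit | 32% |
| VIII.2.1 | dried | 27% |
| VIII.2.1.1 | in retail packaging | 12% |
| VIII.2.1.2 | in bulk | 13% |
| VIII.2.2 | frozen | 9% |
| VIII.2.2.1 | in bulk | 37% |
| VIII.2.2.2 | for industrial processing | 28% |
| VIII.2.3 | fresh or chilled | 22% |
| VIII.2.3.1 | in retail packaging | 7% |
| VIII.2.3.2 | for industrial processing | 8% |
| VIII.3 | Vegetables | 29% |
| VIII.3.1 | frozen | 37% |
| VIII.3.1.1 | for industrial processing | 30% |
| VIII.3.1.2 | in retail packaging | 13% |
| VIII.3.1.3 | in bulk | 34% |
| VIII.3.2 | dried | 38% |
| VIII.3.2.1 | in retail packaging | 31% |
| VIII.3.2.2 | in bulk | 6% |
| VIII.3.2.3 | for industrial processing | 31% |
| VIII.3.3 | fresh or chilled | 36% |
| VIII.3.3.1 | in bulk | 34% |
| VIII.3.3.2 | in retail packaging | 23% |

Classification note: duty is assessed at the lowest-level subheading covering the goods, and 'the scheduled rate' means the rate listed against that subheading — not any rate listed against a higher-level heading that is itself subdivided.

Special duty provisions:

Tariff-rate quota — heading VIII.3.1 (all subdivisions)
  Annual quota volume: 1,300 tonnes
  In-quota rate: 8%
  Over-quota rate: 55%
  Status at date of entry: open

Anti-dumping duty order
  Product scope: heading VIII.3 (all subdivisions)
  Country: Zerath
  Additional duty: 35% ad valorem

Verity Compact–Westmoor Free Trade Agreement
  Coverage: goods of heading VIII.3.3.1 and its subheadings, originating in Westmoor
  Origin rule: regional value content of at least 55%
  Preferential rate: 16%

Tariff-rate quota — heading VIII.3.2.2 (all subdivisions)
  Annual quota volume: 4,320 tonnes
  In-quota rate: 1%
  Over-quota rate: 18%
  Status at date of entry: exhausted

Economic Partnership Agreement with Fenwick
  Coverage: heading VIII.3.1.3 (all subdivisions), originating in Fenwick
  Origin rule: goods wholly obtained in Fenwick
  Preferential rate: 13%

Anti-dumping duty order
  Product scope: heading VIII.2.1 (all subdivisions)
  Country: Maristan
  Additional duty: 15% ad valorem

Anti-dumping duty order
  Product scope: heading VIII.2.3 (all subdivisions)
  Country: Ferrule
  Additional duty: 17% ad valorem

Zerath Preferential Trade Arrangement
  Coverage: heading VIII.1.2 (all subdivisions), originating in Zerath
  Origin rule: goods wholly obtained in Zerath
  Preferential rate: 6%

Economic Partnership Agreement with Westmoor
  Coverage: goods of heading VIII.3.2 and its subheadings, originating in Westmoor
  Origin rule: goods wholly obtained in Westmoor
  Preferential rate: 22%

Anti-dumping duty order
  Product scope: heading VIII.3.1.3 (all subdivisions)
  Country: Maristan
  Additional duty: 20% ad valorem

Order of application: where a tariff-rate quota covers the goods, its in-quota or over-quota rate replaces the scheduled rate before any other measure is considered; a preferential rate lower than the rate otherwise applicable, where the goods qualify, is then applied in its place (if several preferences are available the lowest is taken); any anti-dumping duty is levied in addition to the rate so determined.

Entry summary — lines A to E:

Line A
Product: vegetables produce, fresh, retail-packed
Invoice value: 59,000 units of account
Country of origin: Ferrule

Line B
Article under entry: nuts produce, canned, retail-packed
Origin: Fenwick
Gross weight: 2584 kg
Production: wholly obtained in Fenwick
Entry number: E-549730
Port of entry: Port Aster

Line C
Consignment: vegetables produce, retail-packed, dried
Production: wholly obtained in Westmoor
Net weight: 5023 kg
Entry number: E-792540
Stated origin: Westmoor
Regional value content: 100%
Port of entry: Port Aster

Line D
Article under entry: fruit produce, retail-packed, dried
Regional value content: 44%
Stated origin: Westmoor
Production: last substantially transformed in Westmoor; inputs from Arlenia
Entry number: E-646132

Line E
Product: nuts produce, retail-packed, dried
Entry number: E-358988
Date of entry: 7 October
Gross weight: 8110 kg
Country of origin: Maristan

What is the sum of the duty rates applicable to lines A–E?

Line A: vegetables → VIII.3; fresh → VIII.3.3; retail-packed → VIII.3.3.2. Scheduled 23%. No special measure applies. → 23%.
Line B: nuts → VIII.1; canned → VIII.1.2; retail-packed → VIII.1.2.2. Scheduled 31%. Fenwick agreement on VIII.3.1.3: VIII.1.2.2 not covered. → 31%.
Line C: vegetables → VIII.3; dried → VIII.3.2; retail-packed → VIII.3.2.1. Scheduled 31%. Westmoor agreement on VIII.3.3.1: VIII.3.2.1 not covered; Westmoor agreement on VIII.3.2: wholly obtained → 22% available; preferential 22%. → 22%.
Line D: fruit → VIII.2; dried → VIII.2.1; retail-packed → VIII.2.1.1. Scheduled 12%. Westmoor agreement on VIII.3.3.1: VIII.2.1.1 not covered; Westmoor agreement on VIII.3.2: VIII.2.1.1 not covered. → 12%.
Line E: nuts → VIII.1; dried → VIII.1.1; retail-packed → VIII.1.1.3. Scheduled 17%. No special measure applies. → 17%.
Sum: 23% + 31% + 22% + 12% + 17% = 105%.

105%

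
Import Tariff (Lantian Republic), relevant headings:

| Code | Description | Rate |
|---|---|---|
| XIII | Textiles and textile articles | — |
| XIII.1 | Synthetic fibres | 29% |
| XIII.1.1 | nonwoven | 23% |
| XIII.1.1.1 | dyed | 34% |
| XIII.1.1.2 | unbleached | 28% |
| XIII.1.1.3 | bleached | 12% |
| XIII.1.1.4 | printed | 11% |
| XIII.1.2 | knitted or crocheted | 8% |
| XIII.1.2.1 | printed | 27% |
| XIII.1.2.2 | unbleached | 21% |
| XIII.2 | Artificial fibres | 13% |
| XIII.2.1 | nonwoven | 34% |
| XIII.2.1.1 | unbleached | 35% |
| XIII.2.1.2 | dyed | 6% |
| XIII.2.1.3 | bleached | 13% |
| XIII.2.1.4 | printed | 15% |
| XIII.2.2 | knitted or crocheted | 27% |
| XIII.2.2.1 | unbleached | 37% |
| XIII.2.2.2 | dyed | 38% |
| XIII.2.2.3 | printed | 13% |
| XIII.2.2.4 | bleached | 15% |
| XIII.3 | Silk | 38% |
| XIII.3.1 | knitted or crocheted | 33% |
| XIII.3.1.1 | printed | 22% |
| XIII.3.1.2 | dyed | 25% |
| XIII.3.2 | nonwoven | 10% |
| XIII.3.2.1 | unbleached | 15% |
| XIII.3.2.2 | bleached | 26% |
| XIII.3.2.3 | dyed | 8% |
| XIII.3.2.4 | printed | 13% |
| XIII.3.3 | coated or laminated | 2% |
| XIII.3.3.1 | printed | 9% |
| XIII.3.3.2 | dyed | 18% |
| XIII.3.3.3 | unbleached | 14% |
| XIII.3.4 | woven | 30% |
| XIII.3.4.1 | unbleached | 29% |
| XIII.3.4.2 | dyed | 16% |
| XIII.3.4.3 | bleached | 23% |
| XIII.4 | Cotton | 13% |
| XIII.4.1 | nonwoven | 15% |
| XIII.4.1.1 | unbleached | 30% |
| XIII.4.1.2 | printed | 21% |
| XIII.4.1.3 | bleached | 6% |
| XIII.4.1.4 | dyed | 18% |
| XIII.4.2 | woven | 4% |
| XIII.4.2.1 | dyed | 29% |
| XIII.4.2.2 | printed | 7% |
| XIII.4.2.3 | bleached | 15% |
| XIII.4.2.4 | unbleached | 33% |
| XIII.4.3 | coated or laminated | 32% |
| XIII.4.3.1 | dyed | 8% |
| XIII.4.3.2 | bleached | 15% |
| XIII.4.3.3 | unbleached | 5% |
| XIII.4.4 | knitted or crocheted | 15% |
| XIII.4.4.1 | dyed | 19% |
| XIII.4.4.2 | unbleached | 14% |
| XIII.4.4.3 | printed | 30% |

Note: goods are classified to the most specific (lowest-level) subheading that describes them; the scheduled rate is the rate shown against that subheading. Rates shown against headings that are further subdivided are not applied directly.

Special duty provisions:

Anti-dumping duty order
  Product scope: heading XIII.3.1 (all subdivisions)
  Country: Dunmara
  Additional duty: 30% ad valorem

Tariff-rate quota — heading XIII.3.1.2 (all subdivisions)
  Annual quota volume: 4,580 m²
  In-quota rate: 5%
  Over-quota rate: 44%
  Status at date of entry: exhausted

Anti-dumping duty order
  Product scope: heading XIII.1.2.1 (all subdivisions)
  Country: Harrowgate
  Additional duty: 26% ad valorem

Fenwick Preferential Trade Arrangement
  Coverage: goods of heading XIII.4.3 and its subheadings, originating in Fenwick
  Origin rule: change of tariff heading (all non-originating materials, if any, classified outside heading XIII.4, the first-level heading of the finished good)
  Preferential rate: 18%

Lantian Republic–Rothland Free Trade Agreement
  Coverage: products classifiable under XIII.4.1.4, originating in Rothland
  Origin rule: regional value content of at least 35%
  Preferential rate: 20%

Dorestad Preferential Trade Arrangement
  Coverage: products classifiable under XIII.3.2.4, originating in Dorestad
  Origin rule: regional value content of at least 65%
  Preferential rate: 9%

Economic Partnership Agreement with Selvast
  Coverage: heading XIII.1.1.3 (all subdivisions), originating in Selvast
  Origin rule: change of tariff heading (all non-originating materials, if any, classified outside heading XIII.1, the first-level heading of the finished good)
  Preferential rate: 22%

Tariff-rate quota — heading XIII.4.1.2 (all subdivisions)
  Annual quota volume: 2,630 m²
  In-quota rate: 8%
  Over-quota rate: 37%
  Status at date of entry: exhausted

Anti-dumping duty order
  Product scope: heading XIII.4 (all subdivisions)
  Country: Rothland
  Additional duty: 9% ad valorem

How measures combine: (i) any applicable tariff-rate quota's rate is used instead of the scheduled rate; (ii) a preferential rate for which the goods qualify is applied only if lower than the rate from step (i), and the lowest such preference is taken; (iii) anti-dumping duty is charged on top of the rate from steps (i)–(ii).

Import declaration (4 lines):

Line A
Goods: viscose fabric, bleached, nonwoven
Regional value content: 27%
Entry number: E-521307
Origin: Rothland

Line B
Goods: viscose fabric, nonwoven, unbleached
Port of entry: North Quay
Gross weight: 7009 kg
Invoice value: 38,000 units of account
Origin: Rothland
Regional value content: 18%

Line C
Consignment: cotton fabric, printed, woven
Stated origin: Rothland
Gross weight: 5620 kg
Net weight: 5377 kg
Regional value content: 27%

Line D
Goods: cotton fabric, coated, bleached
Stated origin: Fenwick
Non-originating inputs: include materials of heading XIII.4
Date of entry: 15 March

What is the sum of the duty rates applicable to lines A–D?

79%

Line A: viscose → XIII.2; nonwoven → XIII.2.1; bleached → XIII.2.1.3. Scheduled 13%. Rothland agreement on XIII.4.1.4: XIII.2.1.3 not covered. → 13%.
Line B: viscose → XIII.2; nonwoven → XIII.2.1; unbleached → XIII.2.1.1. Scheduled 35%. Rothland agreement on XIII.4.1.4: XIII.2.1.1 not covered. → 35%.
Line C: cotton → XIII.4; woven → XIII.4.2; printed → XIII.4.2.2. Scheduled 7%. Rothland agreement on XIII.4.1.4: XIII.4.2.2 not covered; anti-dumping (Rothland, XIII.4): +9%; total 7% + 9% = 16%. → 16%.
Line D: cotton → XIII.4; coated → XIII.4.3; bleached → XIII.4.3.2. Scheduled 15%. Fenwick agreement on XIII.4.3: CTH not met. → 15%.
Sum: 13% + 35% + 16% + 15% = 79%.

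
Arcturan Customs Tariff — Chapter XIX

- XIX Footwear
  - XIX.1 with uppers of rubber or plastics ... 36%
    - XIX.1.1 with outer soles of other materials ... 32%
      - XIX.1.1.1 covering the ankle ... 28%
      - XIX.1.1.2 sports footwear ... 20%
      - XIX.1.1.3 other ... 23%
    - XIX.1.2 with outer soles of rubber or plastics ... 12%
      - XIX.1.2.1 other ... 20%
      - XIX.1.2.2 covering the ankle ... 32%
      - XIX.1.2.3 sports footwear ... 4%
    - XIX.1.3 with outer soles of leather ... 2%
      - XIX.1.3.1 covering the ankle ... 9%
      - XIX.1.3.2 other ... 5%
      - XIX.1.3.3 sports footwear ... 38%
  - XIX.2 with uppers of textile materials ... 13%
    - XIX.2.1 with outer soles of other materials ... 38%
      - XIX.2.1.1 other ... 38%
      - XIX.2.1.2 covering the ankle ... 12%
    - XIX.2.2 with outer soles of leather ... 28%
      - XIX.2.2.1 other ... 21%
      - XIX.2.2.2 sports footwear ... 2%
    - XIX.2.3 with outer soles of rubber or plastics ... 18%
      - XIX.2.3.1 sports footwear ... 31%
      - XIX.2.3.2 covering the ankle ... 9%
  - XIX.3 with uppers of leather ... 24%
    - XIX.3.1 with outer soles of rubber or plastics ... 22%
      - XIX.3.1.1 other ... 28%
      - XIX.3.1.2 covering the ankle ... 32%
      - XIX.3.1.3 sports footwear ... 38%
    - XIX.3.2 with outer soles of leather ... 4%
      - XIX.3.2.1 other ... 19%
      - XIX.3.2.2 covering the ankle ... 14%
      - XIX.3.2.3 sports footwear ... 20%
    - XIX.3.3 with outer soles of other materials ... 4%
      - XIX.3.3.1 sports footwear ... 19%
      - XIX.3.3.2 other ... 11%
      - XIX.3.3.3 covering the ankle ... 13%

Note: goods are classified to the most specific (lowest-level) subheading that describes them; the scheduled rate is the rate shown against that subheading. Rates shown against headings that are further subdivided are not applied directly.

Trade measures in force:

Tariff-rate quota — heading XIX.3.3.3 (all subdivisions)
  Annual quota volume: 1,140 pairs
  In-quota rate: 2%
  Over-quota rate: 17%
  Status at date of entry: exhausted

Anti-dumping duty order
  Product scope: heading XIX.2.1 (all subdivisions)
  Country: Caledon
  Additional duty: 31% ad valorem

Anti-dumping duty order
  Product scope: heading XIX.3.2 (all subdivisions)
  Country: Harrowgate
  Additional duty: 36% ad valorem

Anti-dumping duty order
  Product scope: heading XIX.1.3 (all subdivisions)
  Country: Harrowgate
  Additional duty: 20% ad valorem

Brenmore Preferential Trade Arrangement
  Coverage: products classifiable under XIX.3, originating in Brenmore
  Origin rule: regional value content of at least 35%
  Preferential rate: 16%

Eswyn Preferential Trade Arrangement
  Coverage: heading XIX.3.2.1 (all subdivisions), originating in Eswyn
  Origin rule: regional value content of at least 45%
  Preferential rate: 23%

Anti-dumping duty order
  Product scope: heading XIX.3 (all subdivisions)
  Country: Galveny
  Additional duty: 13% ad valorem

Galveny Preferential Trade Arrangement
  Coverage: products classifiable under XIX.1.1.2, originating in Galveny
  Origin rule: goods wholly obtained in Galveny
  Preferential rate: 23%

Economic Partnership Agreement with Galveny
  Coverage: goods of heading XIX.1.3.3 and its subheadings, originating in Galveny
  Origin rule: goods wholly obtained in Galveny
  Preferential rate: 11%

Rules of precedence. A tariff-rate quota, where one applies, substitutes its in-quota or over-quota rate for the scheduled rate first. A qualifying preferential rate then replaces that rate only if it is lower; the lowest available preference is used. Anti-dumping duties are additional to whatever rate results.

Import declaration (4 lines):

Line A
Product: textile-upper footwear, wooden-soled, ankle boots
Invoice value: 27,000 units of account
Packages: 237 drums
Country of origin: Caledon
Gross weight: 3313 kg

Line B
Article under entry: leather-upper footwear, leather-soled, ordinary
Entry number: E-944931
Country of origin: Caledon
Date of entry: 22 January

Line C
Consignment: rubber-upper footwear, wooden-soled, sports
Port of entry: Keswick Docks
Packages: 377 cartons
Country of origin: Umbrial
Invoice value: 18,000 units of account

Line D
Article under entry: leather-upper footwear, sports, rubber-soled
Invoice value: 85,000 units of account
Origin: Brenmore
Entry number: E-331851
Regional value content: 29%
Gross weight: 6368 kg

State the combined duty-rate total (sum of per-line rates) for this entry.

120%

Line A: textile-upper → XIX.2; wooden-soled → XIX.2.1; ankle boots → XIX.2.1.2. Scheduled 12%. anti-dumping (Caledon, XIX.2.1): +31%; total 12% + 31% = 43%. → 43%.
Line B: leather-upper → XIX.3; leather-soled → XIX.3.2; ordinary → XIX.3.2.1. Scheduled 19%. No special measure applies. → 19%.
Line C: rubber-upper → XIX.1; wooden-soled → XIX.1.1; sports → XIX.1.1.2. Scheduled 20%. No special measure applies. → 20%.
Line D: leather-upper → XIX.3; rubber-soled → XIX.3.1; sports → XIX.3.1.3. Scheduled 38%. Brenmore agreement on XIX.3: RVC < 35%. → 38%.
Sum: 43% + 19% + 20% + 38% = 120%.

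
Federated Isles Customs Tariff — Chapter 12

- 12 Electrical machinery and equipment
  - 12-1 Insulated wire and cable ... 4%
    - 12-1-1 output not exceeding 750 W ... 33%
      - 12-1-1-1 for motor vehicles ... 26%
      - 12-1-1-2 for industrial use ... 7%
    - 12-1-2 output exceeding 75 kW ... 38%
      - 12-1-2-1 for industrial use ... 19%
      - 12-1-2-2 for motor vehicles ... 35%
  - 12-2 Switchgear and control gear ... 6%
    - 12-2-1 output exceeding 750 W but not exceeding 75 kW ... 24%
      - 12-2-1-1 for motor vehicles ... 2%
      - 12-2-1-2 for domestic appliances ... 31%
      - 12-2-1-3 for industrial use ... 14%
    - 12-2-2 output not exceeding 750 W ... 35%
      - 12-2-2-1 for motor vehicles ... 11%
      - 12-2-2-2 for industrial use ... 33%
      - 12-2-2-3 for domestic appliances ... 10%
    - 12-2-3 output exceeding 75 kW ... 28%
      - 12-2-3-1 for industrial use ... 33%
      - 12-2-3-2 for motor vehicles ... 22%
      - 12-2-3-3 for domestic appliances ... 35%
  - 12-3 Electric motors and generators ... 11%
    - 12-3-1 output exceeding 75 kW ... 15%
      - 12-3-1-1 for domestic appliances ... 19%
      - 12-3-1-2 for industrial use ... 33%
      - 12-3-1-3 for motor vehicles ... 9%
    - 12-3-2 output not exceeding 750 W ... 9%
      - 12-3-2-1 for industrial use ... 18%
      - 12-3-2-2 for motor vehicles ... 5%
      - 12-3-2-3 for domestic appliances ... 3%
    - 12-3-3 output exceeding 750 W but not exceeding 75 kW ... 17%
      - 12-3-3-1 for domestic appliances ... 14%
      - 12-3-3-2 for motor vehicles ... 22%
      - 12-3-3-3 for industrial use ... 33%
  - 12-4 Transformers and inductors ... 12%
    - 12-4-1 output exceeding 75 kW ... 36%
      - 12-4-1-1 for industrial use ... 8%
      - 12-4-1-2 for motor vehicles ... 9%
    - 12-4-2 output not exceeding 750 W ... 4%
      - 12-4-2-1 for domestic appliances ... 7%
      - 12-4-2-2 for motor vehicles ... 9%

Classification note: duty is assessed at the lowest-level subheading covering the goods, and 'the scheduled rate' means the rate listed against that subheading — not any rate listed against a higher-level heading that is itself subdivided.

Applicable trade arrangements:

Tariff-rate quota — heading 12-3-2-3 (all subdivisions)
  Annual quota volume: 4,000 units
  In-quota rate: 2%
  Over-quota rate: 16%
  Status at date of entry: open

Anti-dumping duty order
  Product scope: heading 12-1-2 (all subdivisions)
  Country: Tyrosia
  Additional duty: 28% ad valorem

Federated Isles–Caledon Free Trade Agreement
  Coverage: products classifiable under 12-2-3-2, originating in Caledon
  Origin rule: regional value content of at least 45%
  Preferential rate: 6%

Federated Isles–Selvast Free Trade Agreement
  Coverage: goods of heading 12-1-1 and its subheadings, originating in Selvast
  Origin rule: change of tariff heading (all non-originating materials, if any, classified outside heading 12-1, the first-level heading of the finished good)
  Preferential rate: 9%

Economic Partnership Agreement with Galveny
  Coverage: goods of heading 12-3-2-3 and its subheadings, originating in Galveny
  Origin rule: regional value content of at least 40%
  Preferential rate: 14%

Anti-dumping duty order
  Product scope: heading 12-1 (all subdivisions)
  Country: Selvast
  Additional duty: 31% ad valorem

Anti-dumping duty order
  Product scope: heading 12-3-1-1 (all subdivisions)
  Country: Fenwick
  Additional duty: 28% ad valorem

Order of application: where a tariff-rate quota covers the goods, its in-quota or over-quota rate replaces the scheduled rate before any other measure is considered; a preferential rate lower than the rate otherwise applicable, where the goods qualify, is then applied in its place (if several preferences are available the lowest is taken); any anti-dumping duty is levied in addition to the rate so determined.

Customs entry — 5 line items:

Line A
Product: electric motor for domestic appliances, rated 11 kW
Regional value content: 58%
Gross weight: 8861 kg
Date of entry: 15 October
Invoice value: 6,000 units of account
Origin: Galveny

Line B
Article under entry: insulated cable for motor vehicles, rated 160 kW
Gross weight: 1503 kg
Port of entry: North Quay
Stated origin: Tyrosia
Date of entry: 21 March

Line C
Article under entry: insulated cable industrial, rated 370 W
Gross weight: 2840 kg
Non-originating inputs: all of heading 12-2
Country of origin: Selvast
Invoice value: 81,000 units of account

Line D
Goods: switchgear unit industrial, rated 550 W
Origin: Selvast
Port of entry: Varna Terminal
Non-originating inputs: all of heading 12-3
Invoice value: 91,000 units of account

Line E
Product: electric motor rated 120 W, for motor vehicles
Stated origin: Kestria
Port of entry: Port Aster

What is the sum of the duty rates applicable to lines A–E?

Line A: electric motor → 12-3; rated 11 kW → 12-3-3; for domestic appliances → 12-3-3-1. Scheduled 14%. Galveny agreement on 12-3-2-3: 12-3-3-1 not covered. → 14%.
Line B: insulated cable → 12-1; rated 160 kW → 12-1-2; for motor vehicles → 12-1-2-2. Scheduled 35%. anti-dumping (Tyrosia, 12-1-2): +28%; total 35% + 28% = 63%. → 63%.
Line C: insulated cable → 12-1; rated 370 W → 12-1-1; industrial → 12-1-1-2. Scheduled 7%. Selvast agreement on 12-1-1: CTH met → 9% available; preference 9% not lower than 7% → no reduction; anti-dumping (Selvast, 12-1): +31%; total 7% + 31% = 38%. → 38%.
Line D: switchgear unit → 12-2; rated 550 W → 12-2-2; industrial → 12-2-2-2. Scheduled 33%. Selvast agreement on 12-1-1: 12-2-2-2 not covered. → 33%.
Line E: electric motor → 12-3; rated 120 W → 12-3-2; for motor vehicles → 12-3-2-2. Scheduled 5%. No special measure applies. → 5%.
Sum: 14% + 63% + 38% + 33% + 5% = 153%.

153%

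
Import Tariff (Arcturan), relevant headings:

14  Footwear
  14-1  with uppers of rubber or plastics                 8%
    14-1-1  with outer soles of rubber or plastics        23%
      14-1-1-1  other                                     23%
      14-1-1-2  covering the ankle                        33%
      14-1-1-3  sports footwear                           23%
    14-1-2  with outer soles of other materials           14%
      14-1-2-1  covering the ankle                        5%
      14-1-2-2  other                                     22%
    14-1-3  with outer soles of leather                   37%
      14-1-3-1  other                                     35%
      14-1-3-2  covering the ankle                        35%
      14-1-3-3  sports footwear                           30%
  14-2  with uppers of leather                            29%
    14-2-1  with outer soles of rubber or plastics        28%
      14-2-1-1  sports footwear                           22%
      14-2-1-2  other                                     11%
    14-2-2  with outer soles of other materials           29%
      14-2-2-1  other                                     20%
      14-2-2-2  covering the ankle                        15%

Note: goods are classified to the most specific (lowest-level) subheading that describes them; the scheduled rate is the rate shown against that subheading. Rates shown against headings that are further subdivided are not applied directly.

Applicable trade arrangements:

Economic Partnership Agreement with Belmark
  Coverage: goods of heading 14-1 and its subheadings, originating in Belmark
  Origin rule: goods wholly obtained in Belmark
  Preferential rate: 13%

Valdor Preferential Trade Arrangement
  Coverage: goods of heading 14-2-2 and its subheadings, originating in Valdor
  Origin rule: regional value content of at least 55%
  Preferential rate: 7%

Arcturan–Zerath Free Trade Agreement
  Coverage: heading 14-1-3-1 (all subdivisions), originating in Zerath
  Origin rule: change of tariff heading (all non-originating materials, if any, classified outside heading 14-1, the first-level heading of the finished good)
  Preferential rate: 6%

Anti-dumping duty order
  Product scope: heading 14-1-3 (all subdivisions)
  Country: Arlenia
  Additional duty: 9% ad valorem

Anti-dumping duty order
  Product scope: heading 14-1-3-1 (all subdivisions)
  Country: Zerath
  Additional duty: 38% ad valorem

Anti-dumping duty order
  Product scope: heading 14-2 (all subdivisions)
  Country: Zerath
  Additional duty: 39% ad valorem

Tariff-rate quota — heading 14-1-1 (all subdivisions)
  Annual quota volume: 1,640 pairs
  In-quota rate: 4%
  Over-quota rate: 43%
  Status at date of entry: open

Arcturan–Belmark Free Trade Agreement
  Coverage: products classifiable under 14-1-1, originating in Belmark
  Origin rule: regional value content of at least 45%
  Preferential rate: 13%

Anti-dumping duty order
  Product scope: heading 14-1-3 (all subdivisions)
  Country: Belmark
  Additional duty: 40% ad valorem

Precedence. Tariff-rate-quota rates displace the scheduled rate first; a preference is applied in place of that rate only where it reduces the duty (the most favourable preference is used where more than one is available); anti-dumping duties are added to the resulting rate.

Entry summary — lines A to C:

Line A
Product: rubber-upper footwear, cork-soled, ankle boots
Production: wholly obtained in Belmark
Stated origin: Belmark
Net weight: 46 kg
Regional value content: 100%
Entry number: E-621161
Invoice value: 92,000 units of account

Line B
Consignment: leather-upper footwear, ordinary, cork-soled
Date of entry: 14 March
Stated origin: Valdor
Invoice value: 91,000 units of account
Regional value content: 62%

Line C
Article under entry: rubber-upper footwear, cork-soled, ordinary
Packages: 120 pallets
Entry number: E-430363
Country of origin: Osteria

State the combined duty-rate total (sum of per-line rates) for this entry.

34%

Line A: rubber-upper → 14-1; cork-soled → 14-1-2; ankle boots → 14-1-2-1. Scheduled 5%. Belmark agreement on 14-1: wholly obtained → 13% available; Belmark agreement on 14-1-1: 14-1-2-1 not covered; preference 13% not lower than 5% → no reduction. → 5%.
Line B: leather-upper → 14-2; cork-soled → 14-2-2; ordinary → 14-2-2-1. Scheduled 20%. Valdor agreement on 14-2-2: RVC ≥ 55% → 7% available; preferential 7%. → 7%.
Line C: rubber-upper → 14-1; cork-soled → 14-1-2; ordinary → 14-1-2-2. Scheduled 22%. No special measure applies. → 22%.
Sum: 5% + 7% + 22% = 34%.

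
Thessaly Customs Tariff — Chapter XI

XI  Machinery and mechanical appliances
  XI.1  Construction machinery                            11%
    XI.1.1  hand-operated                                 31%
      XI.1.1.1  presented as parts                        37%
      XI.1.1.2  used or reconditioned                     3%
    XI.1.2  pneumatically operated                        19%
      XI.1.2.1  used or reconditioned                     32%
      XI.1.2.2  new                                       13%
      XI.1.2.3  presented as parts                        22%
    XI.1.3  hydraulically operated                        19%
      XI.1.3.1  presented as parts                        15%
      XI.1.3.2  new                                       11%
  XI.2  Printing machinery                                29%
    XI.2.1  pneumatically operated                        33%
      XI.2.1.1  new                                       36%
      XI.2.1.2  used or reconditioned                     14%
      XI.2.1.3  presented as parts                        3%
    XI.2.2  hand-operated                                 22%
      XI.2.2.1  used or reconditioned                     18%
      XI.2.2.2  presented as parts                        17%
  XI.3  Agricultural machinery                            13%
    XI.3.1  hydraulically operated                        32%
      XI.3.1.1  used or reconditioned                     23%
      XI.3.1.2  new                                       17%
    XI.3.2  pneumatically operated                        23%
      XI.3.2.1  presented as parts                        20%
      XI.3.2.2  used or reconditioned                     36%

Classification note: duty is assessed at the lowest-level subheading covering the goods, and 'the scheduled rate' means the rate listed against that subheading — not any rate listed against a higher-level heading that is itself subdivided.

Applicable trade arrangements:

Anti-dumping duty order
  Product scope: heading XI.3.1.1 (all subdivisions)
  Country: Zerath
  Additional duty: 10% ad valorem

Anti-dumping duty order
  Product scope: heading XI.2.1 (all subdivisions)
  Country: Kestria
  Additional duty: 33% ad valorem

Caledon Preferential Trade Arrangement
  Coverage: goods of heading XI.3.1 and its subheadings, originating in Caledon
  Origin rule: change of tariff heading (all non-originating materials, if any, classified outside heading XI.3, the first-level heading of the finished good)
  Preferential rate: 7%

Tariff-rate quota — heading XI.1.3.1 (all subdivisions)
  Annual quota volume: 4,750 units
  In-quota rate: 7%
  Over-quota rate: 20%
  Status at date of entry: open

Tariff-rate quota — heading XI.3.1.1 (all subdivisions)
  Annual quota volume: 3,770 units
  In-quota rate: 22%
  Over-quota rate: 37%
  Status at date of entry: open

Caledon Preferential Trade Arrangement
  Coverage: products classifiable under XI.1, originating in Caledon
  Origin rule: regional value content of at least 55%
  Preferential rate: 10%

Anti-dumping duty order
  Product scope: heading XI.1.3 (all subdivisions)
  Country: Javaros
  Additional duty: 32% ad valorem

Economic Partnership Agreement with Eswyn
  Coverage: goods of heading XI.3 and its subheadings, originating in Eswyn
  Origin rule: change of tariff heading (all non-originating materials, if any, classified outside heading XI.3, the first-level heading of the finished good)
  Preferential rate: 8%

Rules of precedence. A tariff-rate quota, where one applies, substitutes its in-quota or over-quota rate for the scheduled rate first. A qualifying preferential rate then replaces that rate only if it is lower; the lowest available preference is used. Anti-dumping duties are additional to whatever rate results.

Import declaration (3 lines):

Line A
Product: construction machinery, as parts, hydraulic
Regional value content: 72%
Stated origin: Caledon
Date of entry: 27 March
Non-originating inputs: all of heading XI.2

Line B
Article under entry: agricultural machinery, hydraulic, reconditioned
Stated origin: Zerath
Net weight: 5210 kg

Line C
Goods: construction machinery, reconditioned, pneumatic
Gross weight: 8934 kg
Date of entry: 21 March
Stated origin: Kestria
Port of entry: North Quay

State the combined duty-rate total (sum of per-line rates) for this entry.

Line A: construction → XI.1; hydraulic → XI.1.3; as parts → XI.1.3.1. Scheduled 15%. quota on XI.1.3.1 open → in-quota 7%; Caledon agreement on XI.3.1: XI.1.3.1 not covered; Caledon agreement on XI.1: RVC ≥ 55% → 10% available; preference 10% not lower than 7% → no reduction. → 7%.
Line B: agricultural → XI.3; hydraulic → XI.3.1; reconditioned → XI.3.1.1. Scheduled 23%. quota on XI.3.1.1 open → in-quota 22%; anti-dumping (Zerath, XI.3.1.1): +10%; total 22% + 10% = 32%. → 32%.
Line C: construction → XI.1; pneumatic → XI.1.2; reconditioned → XI.1.2.1. Scheduled 32%. No special measure applies. → 32%.
Sum: 7% + 32% + 32% = 71%.

71%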